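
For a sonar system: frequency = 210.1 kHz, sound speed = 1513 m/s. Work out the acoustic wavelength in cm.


lambda = c/f = 1513 / 210100 = 0.0072 m = 0.72 cm

0.72 cm


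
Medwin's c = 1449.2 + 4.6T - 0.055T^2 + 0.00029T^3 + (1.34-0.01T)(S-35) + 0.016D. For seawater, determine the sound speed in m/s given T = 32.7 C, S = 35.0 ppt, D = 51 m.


c = 1449.2 + 4.6*32.7 - 0.055*32.7^2 + 0.00029*32.7^3 + (1.34 - 0.01*32.7)*(35.0 - 35) + 0.016*51 = 1551.77

1551.77 m/s


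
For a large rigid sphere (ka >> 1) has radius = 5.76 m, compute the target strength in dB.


9.19 dB


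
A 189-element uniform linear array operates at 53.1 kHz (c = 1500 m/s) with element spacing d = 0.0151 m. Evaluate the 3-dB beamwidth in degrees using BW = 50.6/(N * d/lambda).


Step 1: lambda = 1500/53100 = 0.02825 m
Step 2: d/lambda = 0.0151/0.02825 = 0.5345
Step 3: BW = 50.6/(N * d/lambda) = 50.6/(189 * 0.5345) = 0.5

0.5 deg


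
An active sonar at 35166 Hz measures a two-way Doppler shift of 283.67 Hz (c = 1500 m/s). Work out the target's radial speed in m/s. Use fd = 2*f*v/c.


6.05 m/s


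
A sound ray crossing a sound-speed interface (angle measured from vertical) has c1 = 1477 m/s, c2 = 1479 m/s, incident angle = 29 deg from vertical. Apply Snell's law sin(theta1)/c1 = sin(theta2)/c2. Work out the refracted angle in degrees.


sin(theta2) = (c2/c1)*sin(theta1) = (1479/1477)*sin(29 deg) = 0.48547
theta2 = arcsin(0.48547) = 29.04

29.04 deg


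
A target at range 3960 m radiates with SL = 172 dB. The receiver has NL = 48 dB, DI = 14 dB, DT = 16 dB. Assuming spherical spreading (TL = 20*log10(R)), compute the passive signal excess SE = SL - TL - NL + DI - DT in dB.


Step 1: TL = 20*log10(3960) = 71.95 dB
Step 2: SE = 172 - 71.95 - 48 + 14 - 16 = 50.05

50.05 dB


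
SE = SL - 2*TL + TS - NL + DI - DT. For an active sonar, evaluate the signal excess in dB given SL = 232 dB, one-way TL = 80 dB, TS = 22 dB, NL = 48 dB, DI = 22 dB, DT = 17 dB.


SE = SL - 2*TL + TS - NL + DI - DT = 232 - 2*80 + (22) - 48 + 22 - 17 = 51

51 dB


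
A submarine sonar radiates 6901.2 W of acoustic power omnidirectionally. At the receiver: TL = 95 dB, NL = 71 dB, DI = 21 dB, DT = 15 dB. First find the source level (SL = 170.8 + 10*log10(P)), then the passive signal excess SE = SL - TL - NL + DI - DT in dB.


Step 1: SL = 170.8 + 10*log10(6901.2) = 209.19 dB
Step 2: SE = SL - TL - NL + DI - DT = 209.19 - 95 - 71 + 21 - 15 = 49.19

49.19 dB


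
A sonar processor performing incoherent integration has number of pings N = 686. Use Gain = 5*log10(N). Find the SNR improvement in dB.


Gain = 5*log10(686) = 14.18

14.18 dB


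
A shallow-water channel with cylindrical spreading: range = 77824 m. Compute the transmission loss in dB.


TL = 10*log10(77824) = 48.91

48.91 dB


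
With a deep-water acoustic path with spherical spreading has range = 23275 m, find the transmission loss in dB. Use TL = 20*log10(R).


87.34 dB


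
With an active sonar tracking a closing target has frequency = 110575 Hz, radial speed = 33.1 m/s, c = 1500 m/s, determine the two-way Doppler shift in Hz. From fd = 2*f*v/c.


fd = 2*f*v/c = 2 * 110575 * 33.1 / 1500 = 4880.04

4880.04 Hz


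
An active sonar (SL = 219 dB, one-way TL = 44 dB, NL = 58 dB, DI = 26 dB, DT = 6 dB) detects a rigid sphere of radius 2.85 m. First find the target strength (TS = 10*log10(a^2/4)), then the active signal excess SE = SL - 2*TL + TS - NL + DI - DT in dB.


Step 1: TS = 10*log10(2.85^2/4) = 3.08 dB
Step 2: SE = SL - 2*TL + TS - NL + DI - DT = 219 - 2*44 + (3.08) - 58 + 26 - 6 = 96.08

96.08 dB


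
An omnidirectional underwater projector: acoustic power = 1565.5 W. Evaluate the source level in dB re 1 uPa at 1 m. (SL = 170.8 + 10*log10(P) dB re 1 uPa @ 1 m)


SL = 170.8 + 10*log10(1565.5) = 170.8 + 31.95 = 202.75

202.75 dB


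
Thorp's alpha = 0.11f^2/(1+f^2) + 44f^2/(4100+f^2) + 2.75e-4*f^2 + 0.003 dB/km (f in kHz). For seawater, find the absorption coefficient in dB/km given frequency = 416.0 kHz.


90.685 dB/km


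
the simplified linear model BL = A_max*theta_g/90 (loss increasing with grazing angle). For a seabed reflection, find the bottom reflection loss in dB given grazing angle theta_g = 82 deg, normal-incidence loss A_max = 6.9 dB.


6.29 dB


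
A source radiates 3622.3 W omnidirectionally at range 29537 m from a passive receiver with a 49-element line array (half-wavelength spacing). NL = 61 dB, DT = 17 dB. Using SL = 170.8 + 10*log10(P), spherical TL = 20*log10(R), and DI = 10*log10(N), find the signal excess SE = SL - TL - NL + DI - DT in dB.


55.88 dB


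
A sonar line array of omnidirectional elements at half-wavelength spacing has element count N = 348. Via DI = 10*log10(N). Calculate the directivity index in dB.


DI = 10*log10(348) = 25.42

25.42 dB


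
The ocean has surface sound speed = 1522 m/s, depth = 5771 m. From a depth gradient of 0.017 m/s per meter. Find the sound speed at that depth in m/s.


c = 1522 + 0.017 * 5771 = 1620.107

1620.107 m/s


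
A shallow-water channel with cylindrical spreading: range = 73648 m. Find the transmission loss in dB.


48.67 dB


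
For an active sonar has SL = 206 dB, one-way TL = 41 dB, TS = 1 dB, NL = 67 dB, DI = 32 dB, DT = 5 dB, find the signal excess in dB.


SE = SL - 2*TL + TS - NL + DI - DT = 206 - 2*41 + (1) - 67 + 32 - 5 = 85

85 dB


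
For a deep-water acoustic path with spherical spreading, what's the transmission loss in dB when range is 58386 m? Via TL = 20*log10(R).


TL = 20*log10(58386) = 95.33

95.33 dB


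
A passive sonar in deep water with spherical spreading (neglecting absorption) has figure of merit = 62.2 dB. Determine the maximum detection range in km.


1.29 km


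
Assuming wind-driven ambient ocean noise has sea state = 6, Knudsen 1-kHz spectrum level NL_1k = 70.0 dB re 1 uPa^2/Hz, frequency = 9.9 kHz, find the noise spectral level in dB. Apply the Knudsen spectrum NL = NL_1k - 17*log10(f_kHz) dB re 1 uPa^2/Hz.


NL = NL_1k - 17*log10(f_kHz) = 70.0 - 17*log10(9.9) = 70.0 - (16.93) = 53.07

53.07 dB


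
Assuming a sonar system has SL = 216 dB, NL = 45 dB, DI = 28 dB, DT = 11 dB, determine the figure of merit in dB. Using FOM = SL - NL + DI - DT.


FOM = SL - NL + DI - DT = 216 - 45 + 28 - 11 = 188

188 dB


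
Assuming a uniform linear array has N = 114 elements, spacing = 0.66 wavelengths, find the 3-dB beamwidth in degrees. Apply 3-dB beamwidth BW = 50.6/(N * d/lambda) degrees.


0.67 deg


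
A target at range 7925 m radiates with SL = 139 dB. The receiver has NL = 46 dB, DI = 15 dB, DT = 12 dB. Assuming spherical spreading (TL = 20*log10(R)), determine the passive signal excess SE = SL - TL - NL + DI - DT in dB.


18.02 dB


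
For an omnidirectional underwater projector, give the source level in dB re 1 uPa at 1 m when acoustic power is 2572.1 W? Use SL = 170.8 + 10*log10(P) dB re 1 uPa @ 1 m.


SL = 170.8 + 10*log10(2572.1) = 170.8 + 34.1 = 204.9

204.9 dB


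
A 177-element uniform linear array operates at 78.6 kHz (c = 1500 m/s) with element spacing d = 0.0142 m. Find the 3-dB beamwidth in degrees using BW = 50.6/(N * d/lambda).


0.38 deg


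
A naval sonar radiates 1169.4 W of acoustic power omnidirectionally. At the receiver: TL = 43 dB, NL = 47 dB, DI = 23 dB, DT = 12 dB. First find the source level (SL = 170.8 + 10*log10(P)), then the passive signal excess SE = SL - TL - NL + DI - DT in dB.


Step 1: SL = 170.8 + 10*log10(1169.4) = 201.48 dB
Step 2: SE = SL - TL - NL + DI - DT = 201.48 - 43 - 47 + 23 - 12 = 122.48

122.48 dB


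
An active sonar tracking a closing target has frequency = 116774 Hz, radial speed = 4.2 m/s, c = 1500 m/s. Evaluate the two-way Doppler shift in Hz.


fd = 2*f*v/c = 2 * 116774 * 4.2 / 1500 = 653.93

653.93 Hz


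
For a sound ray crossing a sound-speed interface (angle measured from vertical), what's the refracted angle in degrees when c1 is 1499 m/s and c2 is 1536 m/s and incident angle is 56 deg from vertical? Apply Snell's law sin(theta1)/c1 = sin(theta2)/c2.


sin(theta2) = (c2/c1)*sin(theta1) = (1536/1499)*sin(56 deg) = 0.8495
theta2 = arcsin(0.8495) = 58.16

58.16 deg


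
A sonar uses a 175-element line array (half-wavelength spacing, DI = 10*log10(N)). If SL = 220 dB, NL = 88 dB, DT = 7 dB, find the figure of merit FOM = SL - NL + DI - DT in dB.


147.43 dB


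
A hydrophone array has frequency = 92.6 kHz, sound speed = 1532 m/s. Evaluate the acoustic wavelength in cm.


lambda = c/f = 1532 / 92600 = 0.0165 m = 1.65 cm

1.65 cm


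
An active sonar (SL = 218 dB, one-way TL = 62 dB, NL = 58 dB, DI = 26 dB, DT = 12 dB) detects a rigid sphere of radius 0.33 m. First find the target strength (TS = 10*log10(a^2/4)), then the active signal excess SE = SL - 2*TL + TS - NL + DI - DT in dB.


Step 1: TS = 10*log10(0.33^2/4) = -15.65 dB
Step 2: SE = SL - 2*TL + TS - NL + DI - DT = 218 - 2*62 + (-15.65) - 58 + 26 - 12 = 34.35

34.35 dB


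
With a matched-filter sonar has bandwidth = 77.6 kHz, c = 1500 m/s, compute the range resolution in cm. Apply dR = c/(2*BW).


0.97 cm


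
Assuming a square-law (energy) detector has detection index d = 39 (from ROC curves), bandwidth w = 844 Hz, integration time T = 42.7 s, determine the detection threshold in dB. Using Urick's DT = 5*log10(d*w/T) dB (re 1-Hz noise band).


DT = 5*log10(d*w/T) = 5*log10(39 * 844 / 42.7) = 5*log10(770.87) = 14.43

14.43 dB


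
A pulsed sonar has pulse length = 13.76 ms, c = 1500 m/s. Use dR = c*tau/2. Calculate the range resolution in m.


dR = c*tau/2 = 1500 * 13.76e-3 / 2 = 10.32

10.32 m


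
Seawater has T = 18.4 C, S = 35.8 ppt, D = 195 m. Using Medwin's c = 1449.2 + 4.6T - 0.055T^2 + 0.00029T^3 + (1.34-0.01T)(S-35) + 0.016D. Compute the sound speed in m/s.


c = 1449.2 + 4.6*18.4 - 0.055*18.4^2 + 0.00029*18.4^3 + (1.34 - 0.01*18.4)*(35.8 - 35) + 0.016*195 = 1521.07

1521.07 m/s


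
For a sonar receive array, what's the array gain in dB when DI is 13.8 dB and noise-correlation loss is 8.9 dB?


AG = DI - L_corr = 13.8 - 8.9 = 4.9

4.9 dB


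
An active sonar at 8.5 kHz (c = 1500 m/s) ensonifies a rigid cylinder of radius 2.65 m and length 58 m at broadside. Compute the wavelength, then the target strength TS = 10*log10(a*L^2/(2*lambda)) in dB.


Step 1: lambda = c/f = 1500/8500 = 0.17647 m
Step 2: TS = 10*log10(a*L^2/(2*lambda)) = 10*log10(2.65*58^2/(2*0.17647)) = 44.02

44.02 dB


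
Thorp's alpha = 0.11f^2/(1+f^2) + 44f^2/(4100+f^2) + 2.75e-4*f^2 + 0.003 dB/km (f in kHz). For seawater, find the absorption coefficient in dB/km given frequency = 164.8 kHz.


45.811 dB/km


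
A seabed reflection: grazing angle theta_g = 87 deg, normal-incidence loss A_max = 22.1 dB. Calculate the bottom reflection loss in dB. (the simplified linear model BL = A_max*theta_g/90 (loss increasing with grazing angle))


21.36 dB


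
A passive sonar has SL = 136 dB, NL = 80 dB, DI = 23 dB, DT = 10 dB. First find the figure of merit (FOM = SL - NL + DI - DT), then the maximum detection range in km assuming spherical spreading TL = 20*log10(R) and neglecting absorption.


Step 1: FOM = SL - NL + DI - DT = 136 - 80 + 23 - 10 = 69 dB
Step 2: at max range FOM = TL = 20*log10(R), so R = 10^(69/20) = 2818.38 m = 2.82 km

2.82 km


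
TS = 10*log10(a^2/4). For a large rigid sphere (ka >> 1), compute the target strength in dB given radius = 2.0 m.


TS = 10*log10(2.0^2 / 4) = 10*log10(1.0) = 0.0

0.0 dB


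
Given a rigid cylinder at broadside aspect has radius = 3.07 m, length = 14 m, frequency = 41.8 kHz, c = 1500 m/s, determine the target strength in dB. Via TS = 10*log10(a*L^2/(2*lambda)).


39.23 dB


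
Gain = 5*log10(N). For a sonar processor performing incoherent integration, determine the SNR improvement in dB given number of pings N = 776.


Gain = 5*log10(776) = 14.45

14.45 dB


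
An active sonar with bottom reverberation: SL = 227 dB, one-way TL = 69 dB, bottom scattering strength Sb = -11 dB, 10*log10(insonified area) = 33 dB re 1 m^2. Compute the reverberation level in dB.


RL = SL - 2*TL + Sb + 10*log10(A) = 227 - 2*69 + (-11) + 33 = 111

111 dB


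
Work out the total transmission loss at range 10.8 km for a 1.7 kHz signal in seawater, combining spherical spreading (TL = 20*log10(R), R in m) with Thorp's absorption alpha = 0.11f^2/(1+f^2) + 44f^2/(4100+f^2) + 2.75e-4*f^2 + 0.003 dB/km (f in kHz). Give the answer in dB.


Step 1 (Thorp): alpha = 0.11*2.89/(1+2.89) + 44*2.89/(4100+2.89) + 2.75e-4*2.89 + 0.003 = 0.1165 dB/km
Step 2: TL_spread = 20*log10(10800) = 80.67 dB
Step 3: TL_abs = alpha*R = 0.1165 * 10.8 = 1.26 dB
Step 4: TL_total = 80.67 + 1.26 = 81.93

81.93 dB


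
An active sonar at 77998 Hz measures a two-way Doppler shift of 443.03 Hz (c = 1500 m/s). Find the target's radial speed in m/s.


4.26 m/s


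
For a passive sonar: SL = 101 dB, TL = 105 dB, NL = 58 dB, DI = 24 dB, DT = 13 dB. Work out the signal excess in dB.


-51 dB


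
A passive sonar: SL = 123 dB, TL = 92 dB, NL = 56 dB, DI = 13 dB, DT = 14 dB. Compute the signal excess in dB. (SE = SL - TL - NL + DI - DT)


SE = SL - TL - NL + DI - DT = 123 - 92 - 56 + 13 - 14 = -26

-26 dB


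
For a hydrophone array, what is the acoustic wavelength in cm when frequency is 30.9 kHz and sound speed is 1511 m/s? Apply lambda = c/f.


lambda = c/f = 1511 / 30900 = 0.0489 m = 4.89 cm

4.89 cm


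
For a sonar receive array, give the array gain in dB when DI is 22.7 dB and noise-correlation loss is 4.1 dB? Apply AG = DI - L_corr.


18.6 dB


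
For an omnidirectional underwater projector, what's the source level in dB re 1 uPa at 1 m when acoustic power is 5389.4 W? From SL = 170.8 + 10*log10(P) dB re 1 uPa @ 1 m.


SL = 170.8 + 10*log10(5389.4) = 170.8 + 37.32 = 208.12

208.12 dB


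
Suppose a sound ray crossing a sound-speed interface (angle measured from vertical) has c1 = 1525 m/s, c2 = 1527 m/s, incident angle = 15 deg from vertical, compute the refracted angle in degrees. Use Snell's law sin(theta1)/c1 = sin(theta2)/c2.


15.02 deg


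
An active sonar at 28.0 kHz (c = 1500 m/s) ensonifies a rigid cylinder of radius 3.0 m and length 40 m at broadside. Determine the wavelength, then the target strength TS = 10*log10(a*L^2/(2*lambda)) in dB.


Step 1: lambda = c/f = 1500/28000 = 0.05357 m
Step 2: TS = 10*log10(a*L^2/(2*lambda)) = 10*log10(3.0*40^2/(2*0.05357)) = 46.51

46.51 dB


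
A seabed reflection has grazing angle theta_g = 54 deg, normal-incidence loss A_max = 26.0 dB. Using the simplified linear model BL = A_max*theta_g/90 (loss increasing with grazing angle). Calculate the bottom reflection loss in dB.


15.6 dB


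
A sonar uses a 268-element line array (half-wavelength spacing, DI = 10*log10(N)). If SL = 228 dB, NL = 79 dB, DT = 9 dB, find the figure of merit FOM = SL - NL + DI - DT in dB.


Step 1: DI = 10*log10(268) = 24.28 dB
Step 2: FOM = SL - NL + DI - DT = 228 - 79 + 24.28 - 9 = 164.28

164.28 dB


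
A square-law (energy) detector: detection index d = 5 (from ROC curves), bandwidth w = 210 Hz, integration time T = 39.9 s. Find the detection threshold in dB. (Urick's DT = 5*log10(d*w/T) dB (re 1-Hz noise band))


DT = 5*log10(d*w/T) = 5*log10(5 * 210 / 39.9) = 5*log10(26.32) = 7.1

7.1 dB


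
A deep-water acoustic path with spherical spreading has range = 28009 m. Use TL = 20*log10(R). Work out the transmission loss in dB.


88.95 dB


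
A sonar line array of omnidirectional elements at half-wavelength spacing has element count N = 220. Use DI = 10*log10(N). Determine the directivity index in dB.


DI = 10*log10(220) = 23.42

23.42 dB


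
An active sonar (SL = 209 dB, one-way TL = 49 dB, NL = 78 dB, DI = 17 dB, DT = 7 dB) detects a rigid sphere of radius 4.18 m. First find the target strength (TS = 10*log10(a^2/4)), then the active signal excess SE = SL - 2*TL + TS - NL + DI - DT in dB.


Step 1: TS = 10*log10(4.18^2/4) = 6.4 dB
Step 2: SE = SL - 2*TL + TS - NL + DI - DT = 209 - 2*49 + (6.4) - 78 + 17 - 7 = 49.4

49.4 dB


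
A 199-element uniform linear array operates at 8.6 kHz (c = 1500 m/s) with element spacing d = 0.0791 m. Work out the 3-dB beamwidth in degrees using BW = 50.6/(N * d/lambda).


0.56 deg


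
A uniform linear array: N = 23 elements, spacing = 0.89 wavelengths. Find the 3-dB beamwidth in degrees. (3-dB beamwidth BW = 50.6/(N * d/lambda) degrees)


2.47 deg


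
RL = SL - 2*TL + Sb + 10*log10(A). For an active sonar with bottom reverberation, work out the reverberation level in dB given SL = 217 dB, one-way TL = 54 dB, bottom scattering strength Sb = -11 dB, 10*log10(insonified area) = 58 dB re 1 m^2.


RL = SL - 2*TL + Sb + 10*log10(A) = 217 - 2*54 + (-11) + 58 = 156

156 dB


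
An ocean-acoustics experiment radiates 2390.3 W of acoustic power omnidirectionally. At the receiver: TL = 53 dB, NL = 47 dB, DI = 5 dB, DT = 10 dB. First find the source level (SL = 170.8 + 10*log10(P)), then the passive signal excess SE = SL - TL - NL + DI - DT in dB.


Step 1: SL = 170.8 + 10*log10(2390.3) = 204.58 dB
Step 2: SE = SL - TL - NL + DI - DT = 204.58 - 53 - 47 + 5 - 10 = 99.58

99.58 dB


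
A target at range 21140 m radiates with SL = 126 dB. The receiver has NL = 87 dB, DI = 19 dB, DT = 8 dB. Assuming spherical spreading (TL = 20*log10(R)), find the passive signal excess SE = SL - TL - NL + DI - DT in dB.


Step 1: TL = 20*log10(21140) = 86.5 dB
Step 2: SE = 126 - 86.5 - 87 + 19 - 8 = -36.5

-36.5 dB


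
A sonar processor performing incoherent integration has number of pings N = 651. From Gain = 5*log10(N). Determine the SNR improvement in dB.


Gain = 5*log10(651) = 14.07

14.07 dB


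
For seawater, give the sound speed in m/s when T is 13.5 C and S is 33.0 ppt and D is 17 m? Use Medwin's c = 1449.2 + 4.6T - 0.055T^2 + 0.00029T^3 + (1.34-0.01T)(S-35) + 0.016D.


c = 1449.2 + 4.6*13.5 - 0.055*13.5^2 + 0.00029*13.5^3 + (1.34 - 0.01*13.5)*(33.0 - 35) + 0.016*17 = 1499.85

1499.85 m/s


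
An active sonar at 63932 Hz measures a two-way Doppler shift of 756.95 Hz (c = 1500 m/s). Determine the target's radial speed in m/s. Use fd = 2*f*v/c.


From fd = 2*f*v/c, v = c*fd/(2*f) = 1500 * 756.95 / (2*63932) = 8.88

8.88 m/s


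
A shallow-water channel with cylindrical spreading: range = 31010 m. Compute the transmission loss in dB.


TL = 10*log10(31010) = 44.92

44.92 dB


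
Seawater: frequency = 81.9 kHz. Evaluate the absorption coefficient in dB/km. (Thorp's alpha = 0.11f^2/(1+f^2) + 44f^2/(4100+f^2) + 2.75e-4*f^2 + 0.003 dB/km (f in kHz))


f^2 = 6707.61
alpha = 0.11*6707.61/(1+6707.61) + 44*6707.61/(4100+6707.61) + 2.75e-4*6707.61 + 0.003 = 29.266

29.266 dB/km


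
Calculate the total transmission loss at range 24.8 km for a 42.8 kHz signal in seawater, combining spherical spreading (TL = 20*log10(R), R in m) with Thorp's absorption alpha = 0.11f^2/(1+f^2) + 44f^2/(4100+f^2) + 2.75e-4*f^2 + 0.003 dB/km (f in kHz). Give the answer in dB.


440.16 dB


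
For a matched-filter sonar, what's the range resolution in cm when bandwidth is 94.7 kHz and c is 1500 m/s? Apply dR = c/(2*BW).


0.79 cm


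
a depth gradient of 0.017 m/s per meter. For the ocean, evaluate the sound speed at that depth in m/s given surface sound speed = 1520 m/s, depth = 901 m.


c = 1520 + 0.017 * 901 = 1535.317

1535.317 m/s


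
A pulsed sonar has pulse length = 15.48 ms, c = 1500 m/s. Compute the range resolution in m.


dR = c*tau/2 = 1500 * 15.48e-3 / 2 = 11.61

11.61 m


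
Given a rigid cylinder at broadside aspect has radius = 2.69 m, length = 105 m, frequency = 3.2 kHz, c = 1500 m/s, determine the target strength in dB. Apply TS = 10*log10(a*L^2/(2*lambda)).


45.0 dB


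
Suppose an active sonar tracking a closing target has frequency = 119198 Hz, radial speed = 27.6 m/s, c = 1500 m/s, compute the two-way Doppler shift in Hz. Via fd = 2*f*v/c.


fd = 2*f*v/c = 2 * 119198 * 27.6 / 1500 = 4386.49

4386.49 Hz


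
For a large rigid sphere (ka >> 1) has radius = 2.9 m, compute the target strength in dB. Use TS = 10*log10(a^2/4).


3.23 dB


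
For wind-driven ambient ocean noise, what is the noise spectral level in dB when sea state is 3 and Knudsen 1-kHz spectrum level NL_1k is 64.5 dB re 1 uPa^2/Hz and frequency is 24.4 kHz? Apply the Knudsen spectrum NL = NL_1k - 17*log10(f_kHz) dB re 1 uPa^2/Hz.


NL = NL_1k - 17*log10(f_kHz) = 64.5 - 17*log10(24.4) = 64.5 - (23.59) = 40.91

40.91 dB


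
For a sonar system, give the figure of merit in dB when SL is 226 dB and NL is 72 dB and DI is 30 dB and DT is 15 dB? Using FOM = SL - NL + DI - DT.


FOM = SL - NL + DI - DT = 226 - 72 + 30 - 15 = 169

169 dB


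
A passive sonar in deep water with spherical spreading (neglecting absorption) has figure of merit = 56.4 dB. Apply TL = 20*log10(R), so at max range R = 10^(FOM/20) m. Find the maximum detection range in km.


At max range FOM = TL, so 20*log10(R) = 56.4
R = 10^(56.4/20) = 660.69 m = 0.66 km

0.66 km


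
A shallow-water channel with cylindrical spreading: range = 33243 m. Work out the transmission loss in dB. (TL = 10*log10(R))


TL = 10*log10(33243) = 45.22

45.22 dB


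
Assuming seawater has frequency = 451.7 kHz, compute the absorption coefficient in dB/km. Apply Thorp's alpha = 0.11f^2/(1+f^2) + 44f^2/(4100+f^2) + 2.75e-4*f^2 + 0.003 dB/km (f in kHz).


99.355 dB/km


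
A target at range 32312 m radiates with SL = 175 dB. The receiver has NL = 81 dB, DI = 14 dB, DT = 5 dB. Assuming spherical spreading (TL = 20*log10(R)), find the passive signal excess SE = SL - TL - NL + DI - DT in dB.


12.81 dB


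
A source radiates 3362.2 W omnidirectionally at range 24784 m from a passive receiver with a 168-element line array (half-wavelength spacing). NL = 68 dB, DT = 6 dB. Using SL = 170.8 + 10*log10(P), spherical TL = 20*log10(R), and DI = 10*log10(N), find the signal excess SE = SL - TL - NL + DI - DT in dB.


Step 1: SL = 170.8 + 10*log10(3362.2) = 206.07 dB
Step 2: TL = 20*log10(24784) = 87.88 dB
Step 3: DI = 10*log10(168) = 22.25 dB
Step 4: SE = SL - TL - NL + DI - DT = 206.07 - 87.88 - 68 + 22.25 - 6 = 66.44

66.44 dB


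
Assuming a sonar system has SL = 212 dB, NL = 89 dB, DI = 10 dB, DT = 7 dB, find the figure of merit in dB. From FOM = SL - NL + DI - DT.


FOM = SL - NL + DI - DT = 212 - 89 + 10 - 7 = 126

126 dB


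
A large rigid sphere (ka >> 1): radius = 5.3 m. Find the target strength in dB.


8.46 dB


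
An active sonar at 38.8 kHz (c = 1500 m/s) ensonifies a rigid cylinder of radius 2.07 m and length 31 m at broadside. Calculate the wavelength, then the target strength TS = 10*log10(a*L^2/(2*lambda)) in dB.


Step 1: lambda = c/f = 1500/38800 = 0.03866 m
Step 2: TS = 10*log10(a*L^2/(2*lambda)) = 10*log10(2.07*31^2/(2*0.03866)) = 44.1

44.1 dB


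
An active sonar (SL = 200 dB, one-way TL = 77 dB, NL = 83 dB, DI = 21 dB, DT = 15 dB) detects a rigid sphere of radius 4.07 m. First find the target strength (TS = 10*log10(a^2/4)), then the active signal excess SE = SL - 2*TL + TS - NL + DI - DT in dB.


Step 1: TS = 10*log10(4.07^2/4) = 6.17 dB
Step 2: SE = SL - 2*TL + TS - NL + DI - DT = 200 - 2*77 + (6.17) - 83 + 21 - 15 = -24.83

-24.83 dB


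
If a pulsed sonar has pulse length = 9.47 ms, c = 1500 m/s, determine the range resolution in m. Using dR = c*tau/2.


7.1025 m


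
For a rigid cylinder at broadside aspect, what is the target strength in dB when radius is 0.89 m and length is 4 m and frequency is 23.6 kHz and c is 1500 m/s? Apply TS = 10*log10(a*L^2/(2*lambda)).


20.49 dB


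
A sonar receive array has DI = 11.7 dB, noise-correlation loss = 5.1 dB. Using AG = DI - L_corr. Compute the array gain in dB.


AG = DI - L_corr = 11.7 - 5.1 = 6.6

6.6 dB


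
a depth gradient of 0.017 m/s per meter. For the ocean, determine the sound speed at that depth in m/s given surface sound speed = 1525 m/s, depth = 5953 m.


c = 1525 + 0.017 * 5953 = 1626.201

1626.201 m/s


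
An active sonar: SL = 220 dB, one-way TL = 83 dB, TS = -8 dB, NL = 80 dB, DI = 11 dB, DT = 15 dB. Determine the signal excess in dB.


SE = SL - 2*TL + TS - NL + DI - DT = 220 - 2*83 + (-8) - 80 + 11 - 15 = -38

-38 dB


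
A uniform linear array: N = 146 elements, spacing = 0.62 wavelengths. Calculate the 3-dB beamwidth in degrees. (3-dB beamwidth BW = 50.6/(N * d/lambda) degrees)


BW = 50.6 / (146 * 0.62) = 50.6 / 90.52 = 0.56

0.56 deg


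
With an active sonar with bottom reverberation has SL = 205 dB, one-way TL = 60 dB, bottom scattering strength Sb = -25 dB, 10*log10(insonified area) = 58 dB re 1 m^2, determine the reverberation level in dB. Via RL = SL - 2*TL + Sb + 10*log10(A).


RL = SL - 2*TL + Sb + 10*log10(A) = 205 - 2*60 + (-25) + 58 = 118

118 dB


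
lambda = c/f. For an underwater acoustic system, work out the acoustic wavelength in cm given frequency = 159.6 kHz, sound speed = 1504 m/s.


0.94 cm


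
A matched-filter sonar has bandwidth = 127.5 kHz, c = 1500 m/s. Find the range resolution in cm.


dR = c/(2*BW) = 1500 / (2 * 127.5e3) = 0.0059 m = 0.59 cm

0.59 cm


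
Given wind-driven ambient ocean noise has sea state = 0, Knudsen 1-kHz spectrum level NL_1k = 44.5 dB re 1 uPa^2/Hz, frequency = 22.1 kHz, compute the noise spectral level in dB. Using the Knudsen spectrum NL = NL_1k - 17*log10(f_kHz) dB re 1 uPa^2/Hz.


NL = NL_1k - 17*log10(f_kHz) = 44.5 - 17*log10(22.1) = 44.5 - (22.85) = 21.65

21.65 dB


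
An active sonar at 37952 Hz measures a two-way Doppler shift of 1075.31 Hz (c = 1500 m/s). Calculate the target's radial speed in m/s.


From fd = 2*f*v/c, v = c*fd/(2*f) = 1500 * 1075.31 / (2*37952) = 21.25

21.25 m/s


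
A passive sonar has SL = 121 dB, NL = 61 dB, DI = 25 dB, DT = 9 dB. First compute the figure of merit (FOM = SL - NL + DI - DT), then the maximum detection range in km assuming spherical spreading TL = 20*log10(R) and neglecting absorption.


Step 1: FOM = SL - NL + DI - DT = 121 - 61 + 25 - 9 = 76 dB
Step 2: at max range FOM = TL = 20*log10(R), so R = 10^(76/20) = 6309.57 m = 6.31 km

6.31 km


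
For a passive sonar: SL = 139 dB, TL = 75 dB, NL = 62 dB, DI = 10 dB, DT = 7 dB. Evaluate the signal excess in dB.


5 dB


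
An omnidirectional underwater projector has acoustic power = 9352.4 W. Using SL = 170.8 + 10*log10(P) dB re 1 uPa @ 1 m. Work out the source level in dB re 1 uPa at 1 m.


210.51 dB


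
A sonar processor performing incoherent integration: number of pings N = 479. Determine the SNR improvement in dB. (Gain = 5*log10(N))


13.4 dB


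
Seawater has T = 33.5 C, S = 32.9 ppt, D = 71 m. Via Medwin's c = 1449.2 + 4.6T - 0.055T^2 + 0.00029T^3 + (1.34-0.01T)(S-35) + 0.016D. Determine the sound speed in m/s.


1551.5 m/s


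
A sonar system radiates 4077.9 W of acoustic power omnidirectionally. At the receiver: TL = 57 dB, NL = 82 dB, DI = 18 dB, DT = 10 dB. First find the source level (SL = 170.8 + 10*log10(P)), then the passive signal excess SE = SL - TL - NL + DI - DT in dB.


Step 1: SL = 170.8 + 10*log10(4077.9) = 206.9 dB
Step 2: SE = SL - TL - NL + DI - DT = 206.9 - 57 - 82 + 18 - 10 = 75.9

75.9 dB


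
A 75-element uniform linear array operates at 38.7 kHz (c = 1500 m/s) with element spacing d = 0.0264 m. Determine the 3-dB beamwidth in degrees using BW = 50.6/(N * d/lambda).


Step 1: lambda = 1500/38700 = 0.03876 m
Step 2: d/lambda = 0.0264/0.03876 = 0.6811
Step 3: BW = 50.6/(N * d/lambda) = 50.6/(75 * 0.6811) = 0.99

0.99 deg


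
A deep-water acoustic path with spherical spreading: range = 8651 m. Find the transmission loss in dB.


TL = 20*log10(8651) = 78.74

78.74 dB


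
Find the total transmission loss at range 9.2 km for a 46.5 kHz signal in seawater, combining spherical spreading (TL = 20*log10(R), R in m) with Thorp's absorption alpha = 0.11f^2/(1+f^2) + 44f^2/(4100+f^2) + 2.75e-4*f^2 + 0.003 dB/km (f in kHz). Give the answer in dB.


Step 1 (Thorp): alpha = 0.11*2162.25/(1+2162.25) + 44*2162.25/(4100+2162.25) + 2.75e-4*2162.25 + 0.003 = 15.9 dB/km
Step 2: TL_spread = 20*log10(9200) = 79.28 dB
Step 3: TL_abs = alpha*R = 15.9 * 9.2 = 146.28 dB
Step 4: TL_total = 79.28 + 146.28 = 225.56

225.56 dB


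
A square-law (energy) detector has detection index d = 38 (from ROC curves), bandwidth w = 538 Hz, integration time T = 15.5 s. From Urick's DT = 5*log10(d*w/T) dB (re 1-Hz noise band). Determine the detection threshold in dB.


15.6 dB


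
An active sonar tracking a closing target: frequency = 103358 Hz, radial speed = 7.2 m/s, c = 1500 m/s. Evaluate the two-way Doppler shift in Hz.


fd = 2*f*v/c = 2 * 103358 * 7.2 / 1500 = 992.24

992.24 Hz


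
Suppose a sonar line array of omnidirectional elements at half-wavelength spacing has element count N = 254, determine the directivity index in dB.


DI = 10*log10(254) = 24.05

24.05 dB


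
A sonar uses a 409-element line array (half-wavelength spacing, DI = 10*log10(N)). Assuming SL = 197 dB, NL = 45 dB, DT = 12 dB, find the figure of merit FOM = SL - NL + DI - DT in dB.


Step 1: DI = 10*log10(409) = 26.12 dB
Step 2: FOM = SL - NL + DI - DT = 197 - 45 + 26.12 - 12 = 166.12

166.12 dB


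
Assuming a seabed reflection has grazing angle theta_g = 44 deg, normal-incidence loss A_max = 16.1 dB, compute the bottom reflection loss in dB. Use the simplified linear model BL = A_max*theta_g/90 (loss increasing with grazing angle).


7.87 dB


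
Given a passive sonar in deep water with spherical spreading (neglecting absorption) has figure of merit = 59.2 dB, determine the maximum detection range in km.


0.91 km


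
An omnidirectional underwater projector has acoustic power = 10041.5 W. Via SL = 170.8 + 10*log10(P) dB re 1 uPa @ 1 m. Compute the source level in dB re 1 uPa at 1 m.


SL = 170.8 + 10*log10(10041.5) = 170.8 + 40.02 = 210.82

210.82 dB


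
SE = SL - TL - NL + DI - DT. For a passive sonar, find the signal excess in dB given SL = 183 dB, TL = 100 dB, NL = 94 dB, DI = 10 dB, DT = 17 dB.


SE = SL - TL - NL + DI - DT = 183 - 100 - 94 + 10 - 17 = -18

-18 dB


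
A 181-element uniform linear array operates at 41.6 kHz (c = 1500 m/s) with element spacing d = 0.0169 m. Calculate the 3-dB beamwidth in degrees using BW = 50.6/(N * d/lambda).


0.6 deg


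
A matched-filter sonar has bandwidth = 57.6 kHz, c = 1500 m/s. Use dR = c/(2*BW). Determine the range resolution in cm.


dR = c/(2*BW) = 1500 / (2 * 57.6e3) = 0.013 m = 1.3 cm

1.3 cm


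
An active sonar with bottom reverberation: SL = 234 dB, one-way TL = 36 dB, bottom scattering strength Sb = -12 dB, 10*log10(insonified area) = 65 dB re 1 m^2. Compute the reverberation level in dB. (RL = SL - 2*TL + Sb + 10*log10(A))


RL = SL - 2*TL + Sb + 10*log10(A) = 234 - 2*36 + (-12) + 65 = 215

215 dB


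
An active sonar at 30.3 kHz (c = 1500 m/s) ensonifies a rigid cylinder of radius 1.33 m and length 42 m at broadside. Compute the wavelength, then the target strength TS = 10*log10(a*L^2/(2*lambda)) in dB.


Step 1: lambda = c/f = 1500/30300 = 0.0495 m
Step 2: TS = 10*log10(a*L^2/(2*lambda)) = 10*log10(1.33*42^2/(2*0.0495)) = 43.75

43.75 dB


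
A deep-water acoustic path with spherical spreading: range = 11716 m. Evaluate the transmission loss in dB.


TL = 20*log10(11716) = 81.38

81.38 dB


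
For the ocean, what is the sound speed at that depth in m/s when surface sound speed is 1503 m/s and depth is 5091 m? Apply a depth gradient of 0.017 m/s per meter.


c = 1503 + 0.017 * 5091 = 1589.547

1589.547 m/s


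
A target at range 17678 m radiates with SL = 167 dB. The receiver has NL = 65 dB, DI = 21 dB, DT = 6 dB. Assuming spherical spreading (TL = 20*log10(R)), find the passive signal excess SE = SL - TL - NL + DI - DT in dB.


Step 1: TL = 20*log10(17678) = 84.95 dB
Step 2: SE = 167 - 84.95 - 65 + 21 - 6 = 32.05

32.05 dB


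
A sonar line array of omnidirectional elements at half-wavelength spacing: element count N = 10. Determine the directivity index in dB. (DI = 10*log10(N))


DI = 10*log10(10) = 10.0

10.0 dB


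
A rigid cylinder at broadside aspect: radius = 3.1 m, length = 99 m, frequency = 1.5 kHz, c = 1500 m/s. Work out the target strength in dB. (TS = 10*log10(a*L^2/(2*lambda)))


lambda = 1500/1500 = 1.0 m
TS = 10*log10(3.1*99^2/(2*1.0)) = 41.82

41.82 dB


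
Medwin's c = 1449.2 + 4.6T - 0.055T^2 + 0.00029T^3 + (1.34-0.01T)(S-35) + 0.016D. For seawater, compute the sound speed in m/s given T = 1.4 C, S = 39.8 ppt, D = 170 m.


1464.62 m/s


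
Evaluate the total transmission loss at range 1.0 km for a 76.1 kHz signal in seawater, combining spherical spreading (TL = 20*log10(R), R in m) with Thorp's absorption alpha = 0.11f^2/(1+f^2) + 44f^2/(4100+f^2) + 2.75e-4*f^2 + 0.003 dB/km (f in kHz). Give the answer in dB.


87.47 dB


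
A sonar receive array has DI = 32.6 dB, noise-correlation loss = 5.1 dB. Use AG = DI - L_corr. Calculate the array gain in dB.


AG = DI - L_corr = 32.6 - 5.1 = 27.5

27.5 dB


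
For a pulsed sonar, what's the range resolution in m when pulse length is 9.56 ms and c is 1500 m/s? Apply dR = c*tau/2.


7.17 m


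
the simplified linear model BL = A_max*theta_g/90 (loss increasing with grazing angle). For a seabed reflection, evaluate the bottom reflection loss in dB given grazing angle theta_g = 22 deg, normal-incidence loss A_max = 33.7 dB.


BL = A_max * theta_g / 90 = 33.7 * 22 / 90 = 8.24

8.24 dB


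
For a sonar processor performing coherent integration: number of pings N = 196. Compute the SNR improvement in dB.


Gain = 10*log10(196) = 22.92

22.92 dB


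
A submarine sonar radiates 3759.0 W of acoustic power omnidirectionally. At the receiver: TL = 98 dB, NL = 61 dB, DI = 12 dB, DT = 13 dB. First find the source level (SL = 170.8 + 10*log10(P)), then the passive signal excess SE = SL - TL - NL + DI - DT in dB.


Step 1: SL = 170.8 + 10*log10(3759.0) = 206.55 dB
Step 2: SE = SL - TL - NL + DI - DT = 206.55 - 98 - 61 + 12 - 13 = 46.55

46.55 dB


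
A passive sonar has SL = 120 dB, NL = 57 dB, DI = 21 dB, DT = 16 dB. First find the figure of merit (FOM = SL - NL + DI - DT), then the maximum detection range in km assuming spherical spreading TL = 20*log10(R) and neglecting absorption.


Step 1: FOM = SL - NL + DI - DT = 120 - 57 + 21 - 16 = 68 dB
Step 2: at max range FOM = TL = 20*log10(R), so R = 10^(68/20) = 2511.89 m = 2.51 km

2.51 km


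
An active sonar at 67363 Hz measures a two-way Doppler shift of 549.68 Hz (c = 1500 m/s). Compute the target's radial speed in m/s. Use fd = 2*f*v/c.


6.12 m/s


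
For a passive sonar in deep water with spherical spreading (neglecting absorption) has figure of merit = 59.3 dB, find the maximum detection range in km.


At max range FOM = TL, so 20*log10(R) = 59.3
R = 10^(59.3/20) = 922.57 m = 0.92 km

0.92 km


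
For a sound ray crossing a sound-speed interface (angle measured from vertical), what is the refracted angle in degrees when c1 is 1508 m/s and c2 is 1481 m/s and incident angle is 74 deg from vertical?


sin(theta2) = (c2/c1)*sin(theta1) = (1481/1508)*sin(74 deg) = 0.94405
theta2 = arcsin(0.94405) = 70.74

70.74 deg


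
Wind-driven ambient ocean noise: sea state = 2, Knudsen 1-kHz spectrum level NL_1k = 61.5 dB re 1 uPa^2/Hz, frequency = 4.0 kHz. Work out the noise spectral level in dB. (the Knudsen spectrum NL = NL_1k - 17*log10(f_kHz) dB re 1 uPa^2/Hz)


NL = NL_1k - 17*log10(f_kHz) = 61.5 - 17*log10(4.0) = 61.5 - (10.24) = 51.26

51.26 dB


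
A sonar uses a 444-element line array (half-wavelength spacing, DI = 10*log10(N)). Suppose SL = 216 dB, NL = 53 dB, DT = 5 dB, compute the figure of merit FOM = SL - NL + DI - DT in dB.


184.47 dB


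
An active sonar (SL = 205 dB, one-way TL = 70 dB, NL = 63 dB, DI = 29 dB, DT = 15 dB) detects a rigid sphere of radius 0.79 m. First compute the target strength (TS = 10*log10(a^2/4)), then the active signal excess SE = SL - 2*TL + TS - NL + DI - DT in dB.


Step 1: TS = 10*log10(0.79^2/4) = -8.07 dB
Step 2: SE = SL - 2*TL + TS - NL + DI - DT = 205 - 2*70 + (-8.07) - 63 + 29 - 15 = 7.93

7.93 dB


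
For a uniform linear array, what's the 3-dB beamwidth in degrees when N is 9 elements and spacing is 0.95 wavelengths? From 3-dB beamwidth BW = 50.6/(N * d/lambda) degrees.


BW = 50.6 / (9 * 0.95) = 50.6 / 8.55 = 5.92

5.92 deg


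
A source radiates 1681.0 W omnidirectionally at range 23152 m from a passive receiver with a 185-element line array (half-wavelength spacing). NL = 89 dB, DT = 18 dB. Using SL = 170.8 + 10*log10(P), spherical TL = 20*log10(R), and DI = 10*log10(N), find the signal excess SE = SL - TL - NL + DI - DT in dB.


Step 1: SL = 170.8 + 10*log10(1681.0) = 203.06 dB
Step 2: TL = 20*log10(23152) = 87.29 dB
Step 3: DI = 10*log10(185) = 22.67 dB
Step 4: SE = SL - TL - NL + DI - DT = 203.06 - 87.29 - 89 + 22.67 - 18 = 31.44

31.44 dB


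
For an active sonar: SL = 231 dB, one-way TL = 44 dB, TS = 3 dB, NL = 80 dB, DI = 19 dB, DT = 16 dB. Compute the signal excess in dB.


SE = SL - 2*TL + TS - NL + DI - DT = 231 - 2*44 + (3) - 80 + 19 - 16 = 69

69 dB


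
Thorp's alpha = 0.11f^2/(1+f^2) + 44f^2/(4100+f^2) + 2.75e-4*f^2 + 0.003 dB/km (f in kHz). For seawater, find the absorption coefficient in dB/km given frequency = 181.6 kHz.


f^2 = 32978.56
alpha = 0.11*32978.56/(1+32978.56) + 44*32978.56/(4100+32978.56) + 2.75e-4*32978.56 + 0.003 = 48.317

48.317 dB/km


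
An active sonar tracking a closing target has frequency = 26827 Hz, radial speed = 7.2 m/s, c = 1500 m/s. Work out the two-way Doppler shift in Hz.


257.54 Hz


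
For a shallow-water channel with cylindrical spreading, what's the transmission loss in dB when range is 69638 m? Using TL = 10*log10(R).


48.43 dB


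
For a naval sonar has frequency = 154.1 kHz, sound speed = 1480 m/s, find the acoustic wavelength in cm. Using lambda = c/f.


lambda = c/f = 1480 / 154100 = 0.0096 m = 0.96 cm

0.96 cm


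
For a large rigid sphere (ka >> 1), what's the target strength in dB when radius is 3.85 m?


TS = 10*log10(3.85^2 / 4) = 10*log10(3.705625) = 5.69

5.69 dB


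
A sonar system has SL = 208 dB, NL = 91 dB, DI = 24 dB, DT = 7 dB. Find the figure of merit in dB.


134 dB


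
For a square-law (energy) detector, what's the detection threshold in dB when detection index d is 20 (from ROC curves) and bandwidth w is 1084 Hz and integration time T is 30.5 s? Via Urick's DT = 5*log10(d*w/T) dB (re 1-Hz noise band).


DT = 5*log10(d*w/T) = 5*log10(20 * 1084 / 30.5) = 5*log10(710.82) = 14.26

14.26 dB


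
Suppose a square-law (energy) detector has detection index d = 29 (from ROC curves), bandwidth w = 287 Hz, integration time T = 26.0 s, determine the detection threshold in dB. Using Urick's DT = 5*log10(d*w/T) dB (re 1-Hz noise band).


DT = 5*log10(d*w/T) = 5*log10(29 * 287 / 26.0) = 5*log10(320.12) = 12.53

12.53 dB


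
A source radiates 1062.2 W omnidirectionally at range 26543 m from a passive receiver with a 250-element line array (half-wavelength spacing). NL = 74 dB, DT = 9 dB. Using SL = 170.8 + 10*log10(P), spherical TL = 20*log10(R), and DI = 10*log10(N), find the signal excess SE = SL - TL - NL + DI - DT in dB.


Step 1: SL = 170.8 + 10*log10(1062.2) = 201.06 dB
Step 2: TL = 20*log10(26543) = 88.48 dB
Step 3: DI = 10*log10(250) = 23.98 dB
Step 4: SE = SL - TL - NL + DI - DT = 201.06 - 88.48 - 74 + 23.98 - 9 = 53.56

53.56 dB


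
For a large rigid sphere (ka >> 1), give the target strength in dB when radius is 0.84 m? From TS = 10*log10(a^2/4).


TS = 10*log10(0.84^2 / 4) = 10*log10(0.1764) = -7.54

-7.54 dB
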